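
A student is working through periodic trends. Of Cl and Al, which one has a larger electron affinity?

Cl

Adding an electron releases more energy for atoms nearer the top right (short of the noble gases).
All lie in period 3, so electron affinity increases left to right.
So Cl has the larger electron affinity (Cl > Al).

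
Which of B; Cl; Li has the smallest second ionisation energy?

Cl

Consider each +1 ion: B⁺ still has 2 valence electrons; Cl⁺ still has 6 valence electrons; Li⁺ is the bare [He] core.
Breaking into a closed-shell core is much more expensive than removing a leftover valence electron — Li has the largest IE_2 here.
Valence configurations: B⁺ [He]2s², Cl⁺ [Ne]3s²3p⁴.
Approximate IE_2 values (kJ/mol): B 2427, Cl 2298, Li 7298.
Overall IE_2 order: Cl < B < Li.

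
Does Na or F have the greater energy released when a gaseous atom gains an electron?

F is in period 2, group 17; Na is in period 3, group 1.
Adding an electron releases more energy for atoms nearer the top right (short of the noble gases).
Here both period and group differ, so the two effects have to be weighed against each other.
F > Na: relative to Na, both the across-period and down-group shifts push F's electron affinity up.
For reference (kJ/mol): F 328, Na 53.
So F has the greater energy released when a gaseous atom gains an electron (F > Na).

F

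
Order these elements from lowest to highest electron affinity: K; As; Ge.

K < As < Ge

K is in period 4, group 1; Ge is in period 4, group 14; As is in period 4, group 15.
Adding an electron releases more energy for atoms nearer the top right (short of the noble gases).
All lie in period 4; the across-period trend (electron affinity increases left to right) applies, with the exception below.
Note the exception: Ge has a higher electron affinity than As, contrary to the simple trend — adding an electron to As's half-filled 4p³ is unfavourable, so Ge (4p²) has the more exothermic EA.
Approximate values (kJ/mol): K 48, Ge 119, As 78.
So from lowest to highest: K < As < Ge.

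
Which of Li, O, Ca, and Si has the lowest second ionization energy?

Ca

IE_2 is the cost of taking one more electron from the +1 cation: Li⁺ is the bare [He] core; O⁺ still has 5 valence electrons; Ca⁺ still has 1 valence electron; Si⁺ still has 3 valence electrons.
Pulling an electron out of a noble-gas core costs far more than removing a remaining valence electron, so Li sits at the high end of IE_2.
Valence configurations: O⁺ [He]2s²2p³, Ca⁺ [Ar]4s¹, Si⁺ [Ne]3s²3p¹.
Tabulated IE_2 (kJ/mol): Li 7298, O 3388, Ca 1145, Si 1577.
Putting it together, IE_2: Ca < Si < O < Li.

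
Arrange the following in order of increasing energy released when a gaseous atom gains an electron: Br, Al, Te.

Electron affinity generally becomes more exothermic across a period toward the halogens and less exothermic down a group.
These span different periods and groups, so the two trends combine.
Te > Al: the two effects oppose for this pair; the across-period effect wins (190 vs 42 kJ/mol).
Br > Te: both effects reinforce here, so Br is clearly the higher of the two.
Tabulated electron affinity (kJ/mol): Al 42, Br 325, Te 190.
So from lowest to highest: Al < Te < Br.

Al, Te, Br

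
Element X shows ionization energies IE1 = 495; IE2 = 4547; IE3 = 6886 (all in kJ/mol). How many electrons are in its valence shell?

Look for the largest jump between consecutive ionization energies: IE2/IE1 ≈ 9.2, far larger than any earlier ratio.
That jump marks the point where a core electron is being removed. So the atom has 1 valence electron.

1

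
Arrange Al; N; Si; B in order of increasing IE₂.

Si < Al < B < N

IE_2 is the cost of taking one more electron from the +1 cation: Al⁺ still has 2 valence electrons; N⁺ still has 4 valence electrons; Si⁺ still has 3 valence electrons; B⁺ still has 2 valence electrons.
All are still removing valence electrons, so compare the +1 ions as you would atoms: IE_2 generally rises across a period (higher Z_eff) and falls down a group (larger shell), subject to the usual subshell exceptions.
Valence configurations: Al⁺ [Ne]3s², N⁺ [He]2s²2p², Si⁺ [Ne]3s²3p¹, B⁺ [He]2s².
Si⁺ loses a lone 3p electron whereas Al⁺ must break into a filled 3s² pair, so IE_2(Al) > IE_2(Si) even though Si has the higher nuclear charge.
Approximate IE_2 values (kJ/mol): Al 1817, N 2856, Si 1577, B 2427.
Overall IE_2 order: Si < Al < B < N.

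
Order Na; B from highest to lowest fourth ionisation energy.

B > Na

IE_4 is the cost of taking one more electron from the +3 cation: Na³⁺ is already 2 electrons into the core; B³⁺ is the bare [He] core.
All of these are removing an electron from a noble-gas core or deeper; the smaller core (lower principal quantum number) is held far more tightly, and within a period the higher nuclear charge binds the same core more tightly.
Tabulated IE_4 (kJ/mol): Na 9543, B 25026.
Overall IE_4 order: Na < B.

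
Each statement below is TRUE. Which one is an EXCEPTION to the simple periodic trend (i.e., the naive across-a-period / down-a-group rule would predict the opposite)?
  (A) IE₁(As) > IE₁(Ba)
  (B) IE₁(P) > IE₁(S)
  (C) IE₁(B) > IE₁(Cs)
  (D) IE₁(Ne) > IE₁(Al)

(B)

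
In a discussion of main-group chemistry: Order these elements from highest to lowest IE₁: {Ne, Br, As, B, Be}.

Be is in period 2, group 2; B is in period 2, group 13; Ne is in period 2, group 18; As is in period 4, group 15; Br is in period 4, group 17.
First ionization energy rises across a period (greater Z_eff holds electrons more tightly) and falls down a group (valence electrons are farther from the nucleus).
Here both period and group differ, so the two effects have to be weighed against each other.
Be > B: this pair runs against the simple trend — see the exception note.
As > Be: period and group pull opposite ways; the across-period shift dominates (947 vs 900 kJ/mol).
Br > As: Br lies to the right of As in period 4, so the across-period effect alone puts Br higher.
Ne > Br: relative to Br, both the across-period and down-group shifts push Ne's first ionization energy up.
Note the exception: Be has a higher first ionization energy than B, contrary to the simple trend — removing B's lone 2p electron is easier than breaking Be's filled 2s².
Approximate values (kJ/mol): Be 900, B 801, Ne 2081, As 947, Br 1140.
So from highest to lowest: Ne > Br > As > Be > B.

Ne, Br, As, Be, B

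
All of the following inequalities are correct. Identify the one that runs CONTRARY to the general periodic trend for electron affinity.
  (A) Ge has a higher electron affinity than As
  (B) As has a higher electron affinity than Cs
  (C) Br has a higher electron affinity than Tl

The general trend: electron affinity increases across a period and decreases down a group.
(A) Ge (period 4, group 14) vs As (period 4, group 15): the stated order contradicts the simple trend.
(B) As (period 4, group 15) vs Cs (period 6, group 1): the stated order agrees with the simple trend.
(C) Br (period 4, group 17) vs Tl (period 6, group 13): the stated order agrees with the simple trend.
The exception is (A): adding an electron to As's half-filled 4p³ is unfavourable, so Ge (4p²) has the more exothermic EA.

(A)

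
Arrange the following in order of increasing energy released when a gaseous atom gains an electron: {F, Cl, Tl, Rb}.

Tl, Rb, F, Cl

F is in period 2, group 17; Cl is in period 3, group 17; Rb is in period 5, group 1; Tl is in period 6, group 13.
Adding an electron releases more energy for atoms nearer the top right (short of the noble gases).
Here both period and group differ, so the two effects have to be weighed against each other.
Rb > Tl: the two effects oppose for this pair; the down-group effect wins (47 vs 19 kJ/mol).
F > Rb: both effects reinforce here, so F is clearly the higher of the two.
Cl > F: this pair runs against the simple trend — see the exception note.
Note the exception: Cl has a higher electron affinity than F, contrary to the simple trend — F's small 2p subshell makes the incoming electron feel strong e⁻–e⁻ repulsion, so Cl actually releases more energy on gaining an electron.
For reference (kJ/mol): F 328, Cl 349, Rb 47, Tl 19.
So from lowest to highest: Tl < Rb < F < Cl.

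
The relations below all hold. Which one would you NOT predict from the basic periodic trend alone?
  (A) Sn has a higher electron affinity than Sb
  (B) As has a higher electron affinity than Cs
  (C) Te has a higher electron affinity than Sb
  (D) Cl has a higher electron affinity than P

(A)

The general trend: electron affinity increases across a period and decreases down a group.
(A) Sn (period 5, group 14) vs Sb (period 5, group 15): the stated order contradicts the simple trend.
(B) As (period 4, group 15) vs Cs (period 6, group 1): the stated order agrees with the simple trend.
(C) Te (period 5, group 16) vs Sb (period 5, group 15): the stated order agrees with the simple trend.
(D) Cl (period 3, group 17) vs P (period 3, group 15): the stated order agrees with the simple trend.
The exception is (A): adding an electron to Sb's half-filled 5p³ is unfavourable, so Sn has the more exothermic EA.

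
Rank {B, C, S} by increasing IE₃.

S < B < C

IE_3 is the cost of taking one more electron from the +2 cation: B²⁺ still has 1 valence electron; C²⁺ still has 2 valence electrons; S²⁺ still has 4 valence electrons.
All are still removing valence electrons, so compare the +2 ions as you would atoms: IE_3 generally rises across a period (higher Z_eff) and falls down a group (larger shell), subject to the usual subshell exceptions.
Valence configurations: B²⁺ [He]2s¹, C²⁺ [He]2s², S²⁺ [Ne]3s²3p².
The numbers (kJ/mol): B 3660, C 4620, S 3357.
Overall IE_3 order: S < B < C.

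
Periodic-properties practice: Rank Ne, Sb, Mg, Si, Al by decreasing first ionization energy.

Ne is in period 2, group 18; Mg is in period 3, group 2; Al is in period 3, group 13; Si is in period 3, group 14; Sb is in period 5, group 15.
IE₁ increases left→right with effective nuclear charge and decreases top→bottom as the valence shell moves farther out.
Here both period and group differ, so the two effects have to be weighed against each other.
Mg > Al: this pair runs against the simple trend — see the exception note.
Si > Mg: Si lies to the right of Mg in period 3, so the across-period effect alone puts Si higher.
Sb > Si: period and group pull opposite ways; the across-period shift dominates (831 vs 786 kJ/mol).
Ne > Sb: relative to Sb, both the across-period and down-group shifts push Ne's first ionization energy up.
Note the exception: Mg has a higher first ionization energy than Al, contrary to the simple trend — Al's single 3p electron is easier to remove than one from Mg's filled 3s².
For reference (kJ/mol): Ne 2081, Mg 738, Al 578, Si 786, Sb 831.
So from highest to lowest: Ne > Sb > Si > Mg > Al.

Ne > Sb > Si > Mg > Al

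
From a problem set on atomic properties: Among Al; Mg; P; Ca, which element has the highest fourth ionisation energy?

Al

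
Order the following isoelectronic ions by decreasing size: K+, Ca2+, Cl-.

Cl-, K+, Ca2+

All of these have 18 electrons, so size is governed by nuclear charge alone: the more protons, the stronger the pull on the same electron cloud, and the smaller the ion.
Nuclear charges: Ca2+ (Z=20), K+ (Z=19), Cl- (Z=17).
Largest to smallest: Cl- > K+ > Ca2+.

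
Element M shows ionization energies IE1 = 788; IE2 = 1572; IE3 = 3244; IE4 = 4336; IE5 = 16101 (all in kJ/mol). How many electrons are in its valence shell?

Look for the largest jump between consecutive ionization energies: IE5/IE4 ≈ 3.7, far larger than any earlier ratio.
That jump marks the point where a core electron is being removed. So the atom has 4 valence electrons.

4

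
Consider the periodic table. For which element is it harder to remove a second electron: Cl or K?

K

IE_2 is the cost of taking one more electron from the +1 cation: Cl⁺ still has 6 valence electrons; K⁺ is the bare [Ar] core.
Core electrons are held far more tightly than valence electrons, so K tops the IE_2 order.
Approximate IE_2 values (kJ/mol): Cl 2298, K 3052.
Overall IE_2 order: Cl < K.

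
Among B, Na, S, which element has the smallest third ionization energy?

S

After 2 electrons have been removed, what remains? B²⁺ still has 1 valence electron; Na²⁺ is already 1 electron into the core; S²⁺ still has 4 valence electrons.
Core electrons are held far more tightly than valence electrons, so Na tops the IE_3 order.
Valence configurations: B²⁺ [He]2s¹, S²⁺ [Ne]3s²3p².
Tabulated IE_3 (kJ/mol): B 3660, Na 6910, S 3357.
So the third ionization energies run S < B < Na.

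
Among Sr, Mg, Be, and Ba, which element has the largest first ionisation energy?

Be is in period 2, group 2; Mg is in period 3, group 2; Sr is in period 5, group 2; Ba is in period 6, group 2.
Removing the outermost electron gets harder across a period and easier down a group.
All are in group 2, so first ionization energy increases up the group.
The largest first ionisation energy among these belongs to Be.

Be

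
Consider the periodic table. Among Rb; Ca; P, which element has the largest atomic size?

Rb

Radius decreases left→right (rising Z_eff, same n) and increases top→bottom (higher n).
Neither a single period nor a single group — weigh both effects.
Ca > P: both effects reinforce here, so Ca is clearly the larger of the two.
Rb > Ca: both effects reinforce here, so Rb is clearly the larger of the two.
Approximate values (pm): P 111, Ca 171, Rb 210.
The largest atomic size among these belongs to Rb.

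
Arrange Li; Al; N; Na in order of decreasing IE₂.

After 1 electron has been removed, what remains? Li⁺ is the bare [He] core; Al⁺ still has 2 valence electrons; N⁺ still has 4 valence electrons; Na⁺ is the bare [Ne] core.
Breaking into a closed-shell core is much more expensive than removing a leftover valence electron — Na and Li have the largest IE_2 here.
Valence configurations: Al⁺ [Ne]3s², N⁺ [He]2s²2p².
Tabulated IE_2 (kJ/mol): Li 7298, Al 1817, N 2856, Na 4562.
So the second ionization energies run Al < N < Na < Li.

Li, Na, N, Al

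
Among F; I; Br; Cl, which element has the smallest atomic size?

F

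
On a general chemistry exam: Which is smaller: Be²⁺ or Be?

Be²⁺

Forming Be²⁺ removes 2 electrons from Be. Fewer electrons for the same nuclear charge means less shielding and a higher Z_eff on the remaining electrons, and for main-group metals the entire outer shell is lost.
A cation is smaller than its parent atom: Be²⁺ < Be.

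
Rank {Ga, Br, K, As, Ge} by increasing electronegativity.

K is in period 4, group 1; Ga is in period 4, group 13; Ge is in period 4, group 14; As is in period 4, group 15; Br is in period 4, group 17.
EN rises left→right (higher Z_eff, smaller atoms) and falls top→bottom (larger, more shielded atoms).
All lie in period 4, so electronegativity increases left to right.
So from lowest to highest: K < Ga < Ge < As < Br.

K, Ga, Ge, As, Br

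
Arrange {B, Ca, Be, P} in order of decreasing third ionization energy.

Be, Ca, B, P

After 2 electrons have been removed, what remains? B²⁺ still has 1 valence electron; Ca²⁺ is the bare [Ar] core; Be²⁺ is the bare [He] core; P²⁺ still has 3 valence electrons.
Core electrons are held far more tightly than valence electrons, so Ca and Be top the IE_3 order.
Valence configurations: B²⁺ [He]2s¹, P²⁺ [Ne]3s²3p¹.
Tabulated IE_3 (kJ/mol): B 3660, Ca 4912, Be 14849, P 2914.
So the third ionization energies run P < B < Ca < Be.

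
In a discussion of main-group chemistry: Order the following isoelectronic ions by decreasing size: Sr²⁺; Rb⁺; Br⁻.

Br⁻ > Rb⁺ > Sr²⁺

All of these have 36 electrons, so size is governed by nuclear charge alone: the more protons, the stronger the pull on the same electron cloud, and the smaller the ion.
Nuclear charges: Sr²⁺ (Z=38), Rb⁺ (Z=37), Br⁻ (Z=35).
Largest to smallest: Br⁻ > Rb⁺ > Sr²⁺.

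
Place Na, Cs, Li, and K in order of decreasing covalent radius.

Li is in period 2, group 1; Na is in period 3, group 1; K is in period 4, group 1; Cs is in period 6, group 1.
Atomic radius shrinks across a period as nuclear charge pulls the same shell inward, and grows down a group as new shells are added.
All are in group 1, so atomic radius increases down the group.
So from largest to smallest: Cs > K > Na > Li.

Cs > K > Na > Li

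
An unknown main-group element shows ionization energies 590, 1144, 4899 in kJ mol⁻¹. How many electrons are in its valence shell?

2

Look for the largest jump between consecutive ionization energies: IE3/IE2 ≈ 4.3, far larger than any earlier ratio.
That jump marks the point where a core electron is being removed. So the atom has 2 valence electrons.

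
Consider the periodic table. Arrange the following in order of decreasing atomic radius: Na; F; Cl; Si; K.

K, Na, Si, Cl, F

F is in period 2, group 17; Na is in period 3, group 1; Si is in period 3, group 14; Cl is in period 3, group 17; K is in period 4, group 1.
Radius decreases left→right (rising Z_eff, same n) and increases top→bottom (higher n).
These span different periods and groups, so the two trends combine.
Cl > F: Cl sits below F in group 17, so the down-group effect alone puts Cl larger.
Si > Cl: Si lies to the left of Cl in period 3, so the across-period effect alone puts Si larger.
Na > Si: Na lies to the left of Si in period 3, so the across-period effect alone puts Na larger.
K > Na: K sits below Na in group 1, so the down-group effect alone puts K larger.
For reference (pm): F 64, Na 155, Si 116, Cl 99, K 196.
So from largest to smallest: K > Na > Si > Cl > F.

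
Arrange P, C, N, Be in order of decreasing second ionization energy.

N > C > P > Be

The second ionization energy removes an electron from the +1 ion. For each element: P⁺ still has 4 valence electrons; C⁺ still has 3 valence electrons; N⁺ still has 4 valence electrons; Be⁺ still has 1 valence electron.
All are still removing valence electrons, so compare the +1 ions as you would atoms: IE_2 generally rises across a period (higher Z_eff) and falls down a group (larger shell), subject to the usual subshell exceptions.
Valence configurations: P⁺ [Ne]3s²3p², C⁺ [He]2s²2p¹, N⁺ [He]2s²2p², Be⁺ [He]2s¹.
Tabulated IE_2 (kJ/mol): P 1907, C 2353, N 2856, Be 1757.
Overall IE_2 order: Be < P < C < N.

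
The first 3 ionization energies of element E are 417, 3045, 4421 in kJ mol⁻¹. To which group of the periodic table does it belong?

Look for the largest jump between consecutive ionization energies: IE2/IE1 ≈ 7.3, far larger than any earlier ratio.
That jump marks the point where a core electron is being removed. So the atom has 1 valence electron.
A main-group element with 1 valence electron is in group 1.

Group 1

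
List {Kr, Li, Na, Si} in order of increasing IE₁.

Na, Li, Si, Kr

Li is in period 2, group 1; Na is in period 3, group 1; Si is in period 3, group 14; Kr is in period 4, group 18.
Across a period the outer electron is held more tightly (higher IE₁); down a group it sits in a higher shell, more shielded, and comes off more easily.
These span different periods and groups, so the two trends combine.
Li > Na: they share group 1; the group trend gives Li the larger value.
Si > Li: the two effects oppose for this pair; the across-period effect wins (786 vs 520 kJ/mol).
Kr > Si: period and group pull opposite ways; the across-period shift dominates (1351 vs 786 kJ/mol).
Approximate values (kJ/mol): Li 520, Na 496, Si 786, Kr 1351.
So from lowest to highest: Na < Li < Si < Kr.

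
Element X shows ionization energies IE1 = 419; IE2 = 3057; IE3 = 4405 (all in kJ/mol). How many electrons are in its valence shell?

Look for the largest jump between consecutive ionization energies: IE2/IE1 ≈ 7.3, far larger than any earlier ratio.
That jump marks the point where a core electron is being removed. So the atom has 1 valence electron.

1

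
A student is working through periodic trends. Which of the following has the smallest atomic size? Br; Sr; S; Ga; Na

Na is in period 3, group 1; S is in period 3, group 16; Ga is in period 4, group 13; Br is in period 4, group 17; Sr is in period 5, group 2.
Across a period the added protons contract the valence shell; down a group each new principal shell makes the atom larger.
These span different periods and groups, so the two trends combine.
Br > S: period and group pull opposite ways; the down-group shift dominates (114 vs 103 pm).
Ga > Br: both are in period 4; the period trend gives Ga the larger value.
Na > Ga: period and group pull opposite ways; the across-period shift dominates (155 vs 124 pm).
Sr > Na: period and group pull opposite ways; the down-group shift dominates (185 vs 155 pm).
Tabulated atomic radius (pm): Na 155, S 103, Ga 124, Br 114, Sr 185.
The smallest atomic size among these belongs to S.

S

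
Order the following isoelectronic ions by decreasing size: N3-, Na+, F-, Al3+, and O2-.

N3- > O2- > F- > Na+ > Al3+

All of these have 10 electrons, so size is governed by nuclear charge alone: the more protons, the stronger the pull on the same electron cloud, and the smaller the ion.
Nuclear charges: Al3+ (Z=13), Na+ (Z=11), F- (Z=9), O2- (Z=8), N3- (Z=7).
Largest to smallest: N3- > O2- > F- > Na+ > Al3+.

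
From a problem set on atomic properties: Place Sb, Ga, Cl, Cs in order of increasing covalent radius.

Cl is in period 3, group 17; Ga is in period 4, group 13; Sb is in period 5, group 15; Cs is in period 6, group 1.
Radius decreases left→right (rising Z_eff, same n) and increases top→bottom (higher n).
These span different periods and groups, so the two trends combine.
Ga > Cl: both effects reinforce here, so Ga is clearly the larger of the two.
Sb > Ga: period and group pull opposite ways; the down-group shift dominates (140 vs 124 pm).
Cs > Sb: relative to Sb, both the across-period and down-group shifts push Cs's atomic radius up.
Approximate values (pm): Cl 99, Ga 124, Sb 140, Cs 232.
So from smallest to largest: Cl < Ga < Sb < Cs.

Cl < Ga < Sb < Cs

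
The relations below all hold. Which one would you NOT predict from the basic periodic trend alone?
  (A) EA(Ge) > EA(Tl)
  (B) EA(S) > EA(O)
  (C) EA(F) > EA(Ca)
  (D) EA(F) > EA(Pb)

The general trend: electron affinity increases across a period and decreases down a group.
(A) Ge (period 4, group 14) vs Tl (period 6, group 13): the stated order agrees with the simple trend.
(B) S (period 3, group 16) vs O (period 2, group 16): the stated order contradicts the simple trend.
(C) F (period 2, group 17) vs Ca (period 4, group 2): the stated order agrees with the simple trend.
(D) F (period 2, group 17) vs Pb (period 6, group 14): the stated order agrees with the simple trend.
The exception is (B): the compact 2p subshell of O repels the added electron more than S's larger 3p does.

(B)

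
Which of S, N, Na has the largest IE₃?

Consider each +2 ion: S²⁺ still has 4 valence electrons; N²⁺ still has 3 valence electrons; Na²⁺ is already 1 electron into the core.
Breaking into a closed-shell core is much more expensive than removing a leftover valence electron — Na has the largest IE_3 here.
Valence configurations: S²⁺ [Ne]3s²3p², N²⁺ [He]2s²2p¹.
The numbers (kJ/mol): S 3357, N 4578, Na 6910.
Hence IE_3: S < N < Na.

Na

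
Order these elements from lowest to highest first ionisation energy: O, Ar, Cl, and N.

N is in period 2, group 15; O is in period 2, group 16; Cl is in period 3, group 17; Ar is in period 3, group 18.
Across a period the outer electron is held more tightly (higher IE₁); down a group it sits in a higher shell, more shielded, and comes off more easily.
Here both period and group differ, so the two effects have to be weighed against each other.
O > Cl: the two effects oppose for this pair; the down-group effect wins (1314 vs 1251 kJ/mol).
N > O: this pair runs against the simple trend — see the exception note.
Ar > N: the two effects oppose for this pair; the across-period effect wins (1521 vs 1402 kJ/mol).
Note the exception: N has a higher first ionization energy than O, contrary to the simple trend — pairing an electron in O's 2p⁴ costs repulsion energy, so O ionizes more easily than half-filled N (2p³).
Approximate values (kJ/mol): N 1402, O 1314, Cl 1251, Ar 1521.
So from lowest to highest: Cl < O < N < Ar.

Cl < O < N < Ar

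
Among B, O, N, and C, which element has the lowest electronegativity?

B

Smaller atoms with higher effective nuclear charge are more electronegative.
All lie in period 2, so electronegativity increases left to right.
The lowest electronegativity among these belongs to B.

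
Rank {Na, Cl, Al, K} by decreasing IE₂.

Na > K > Cl > Al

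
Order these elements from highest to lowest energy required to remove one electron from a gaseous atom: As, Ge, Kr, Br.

Ge is in period 4, group 14; As is in period 4, group 15; Br is in period 4, group 17; Kr is in period 4, group 18.
Removing the outermost electron gets harder across a period and easier down a group.
All lie in period 4, so first ionization energy increases left to right.
So from highest to lowest: Kr > Br > As > Ge.

Kr, Br, As, Ge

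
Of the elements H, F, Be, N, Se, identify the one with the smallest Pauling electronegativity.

H is in period 1, group 1; Be is in period 2, group 2; N is in period 2, group 15; F is in period 2, group 17; Se is in period 4, group 16.
Atoms toward the upper right of the periodic table pull bonding electrons most strongly.
These span different periods and groups, so the two trends combine.
H > Be: period and group pull opposite ways; the down-group shift dominates (2.20 vs 1.57).
Se > H: period and group pull opposite ways; the across-period shift dominates (2.55 vs 2.20).
N > Se: period and group pull opposite ways; the down-group shift dominates (3.04 vs 2.55).
F > N: F lies to the right of N in period 2, so the across-period effect alone puts F higher.
Approximate values (Pauling): H 2.20, Be 1.57, N 3.04, F 3.98, Se 2.55.
The smallest Pauling electronegativity among these belongs to Be.

Be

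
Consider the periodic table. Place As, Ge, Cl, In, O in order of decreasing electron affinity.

Cl, O, Ge, As, In

Atoms with high Z_eff and room in the valence shell (especially the halogens) have the most exothermic electron affinities.
Here both period and group differ, so the two effects have to be weighed against each other.
As > In: relative to In, both the across-period and down-group shifts push As's electron affinity up.
Ge > As: this pair runs against the simple trend — see the exception note.
O > Ge: relative to Ge, both the across-period and down-group shifts push O's electron affinity up.
Cl > O: the two effects oppose for this pair; the across-period effect wins (349 vs 141 kJ/mol).
Note the exception: Ge has a higher electron affinity than As, contrary to the simple trend — adding an electron to As's half-filled 4p³ is unfavourable, so Ge (4p²) has the more exothermic EA.
For reference (kJ/mol): O 141, Cl 349, Ge 119, As 78, In 29.
So from highest to lowest: Cl > O > Ge > As > In.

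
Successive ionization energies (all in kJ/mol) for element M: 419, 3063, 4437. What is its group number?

Group 1

Look for the largest jump between consecutive ionization energies: IE2/IE1 ≈ 7.3, far larger than any earlier ratio.
That jump marks the point where a core electron is being removed. So the atom has 1 valence electron.
A main-group element with 1 valence electron is in group 1.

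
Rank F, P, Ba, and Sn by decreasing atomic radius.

F is in period 2, group 17; P is in period 3, group 15; Sn is in period 5, group 14; Ba is in period 6, group 2.
Atomic radius shrinks across a period as nuclear charge pulls the same shell inward, and grows down a group as new shells are added.
Neither a single period nor a single group — weigh both effects.
P > F: relative to F, both the across-period and down-group shifts push P's atomic radius up.
Sn > P: both effects reinforce here, so Sn is clearly the larger of the two.
Ba > Sn: both effects reinforce here, so Ba is clearly the larger of the two.
Tabulated atomic radius (pm): F 64, P 111, Sn 140, Ba 196.
So from largest to smallest: Ba > Sn > P > F.

Ba, Sn, P, F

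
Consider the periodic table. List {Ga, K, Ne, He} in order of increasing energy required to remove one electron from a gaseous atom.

IE₁ increases left→right with effective nuclear charge and decreases top→bottom as the valence shell moves farther out.
These span different periods and groups, so the two trends combine.
Ga > K: Ga lies to the right of K in period 4, so the across-period effect alone puts Ga higher.
Ne > Ga: relative to Ga, both the across-period and down-group shifts push Ne's first ionization energy up.
He > Ne: they share group 18; the group trend gives He the larger value.
Tabulated first ionization energy (kJ/mol): He 2372, Ne 2081, K 419, Ga 579.
So from lowest to highest: K < Ga < Ne < He.

K < Ga < Ne < He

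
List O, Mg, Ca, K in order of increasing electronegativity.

K < Ca < Mg < O

O is in period 2, group 16; Mg is in period 3, group 2; K is in period 4, group 1; Ca is in period 4, group 2.
Electronegativity increases across a period and decreases down a group, tracking effective nuclear charge and atomic size.
Here both period and group differ, so the two effects have to be weighed against each other.
Ca > K: Ca lies to the right of K in period 4, so the across-period effect alone puts Ca higher.
Mg > Ca: they share group 2; the group trend gives Mg the larger value.
O > Mg: relative to Mg, both the across-period and down-group shifts push O's electronegativity up.
Approximate values (Pauling): O 3.44, Mg 1.31, K 0.82, Ca 1.00.
So from lowest to highest: K < Ca < Mg < O.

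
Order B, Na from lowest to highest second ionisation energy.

B < Na

IE_2 is the cost of taking one more electron from the +1 cation: B⁺ still has 2 valence electrons; Na⁺ is the bare [Ne] core.
Pulling an electron out of a noble-gas core costs far more than removing a remaining valence electron, so Na sits at the high end of IE_2.
Tabulated IE_2 (kJ/mol): B 2427, Na 4562.
Putting it together, IE_2: B < Na.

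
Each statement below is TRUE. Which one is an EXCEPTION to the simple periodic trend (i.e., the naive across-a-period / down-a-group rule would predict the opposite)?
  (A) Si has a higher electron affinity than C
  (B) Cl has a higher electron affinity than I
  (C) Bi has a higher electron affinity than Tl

The general trend: electron affinity increases across a period and decreases down a group.
(A) Si (period 3, group 14) vs C (period 2, group 14): the stated order contradicts the simple trend.
(B) Cl (period 3, group 17) vs I (period 5, group 17): the stated order agrees with the simple trend.
(C) Bi (period 6, group 15) vs Tl (period 6, group 13): the stated order agrees with the simple trend.
The exception is (A): Si's larger, more diffuse 3p orbitals accept an added electron slightly more readily than C's compact 2p.

(A)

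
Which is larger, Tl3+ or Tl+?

Tl+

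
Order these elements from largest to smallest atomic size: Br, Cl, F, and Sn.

Sn > Br > Cl > F

F is in period 2, group 17; Cl is in period 3, group 17; Br is in period 4, group 17; Sn is in period 5, group 14.
Atomic radius shrinks across a period as nuclear charge pulls the same shell inward, and grows down a group as new shells are added.
Neither a single period nor a single group — weigh both effects.
Cl > F: Cl sits below F in group 17, so the down-group effect alone puts Cl larger.
Br > Cl: they share group 17; the group trend gives Br the larger value.
Sn > Br: both effects reinforce here, so Sn is clearly the larger of the two.
For reference (pm): F 64, Cl 99, Br 114, Sn 140.
So from largest to smallest: Sn > Br > Cl > F.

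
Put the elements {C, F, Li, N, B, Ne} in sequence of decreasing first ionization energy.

Li is in period 2, group 1; B is in period 2, group 13; C is in period 2, group 14; N is in period 2, group 15; F is in period 2, group 17; Ne is in period 2, group 18.
IE₁ increases left→right with effective nuclear charge and decreases top→bottom as the valence shell moves farther out.
All lie in period 2, so first ionization energy increases left to right.
So from highest to lowest: Ne > F > N > C > B > Li.

Ne, F, N, C, B, Li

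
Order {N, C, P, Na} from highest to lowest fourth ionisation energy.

Na > N > C > P

IE_4 is the cost of taking one more electron from the +3 cation: N³⁺ still has 2 valence electrons; C³⁺ still has 1 valence electron; P³⁺ still has 2 valence electrons; Na³⁺ is already 2 electrons into the core.
Breaking into a closed-shell core is much more expensive than removing a leftover valence electron — Na has the largest IE_4 here.
Valence configurations: N³⁺ [He]2s², C³⁺ [He]2s¹, P³⁺ [Ne]3s².
The numbers (kJ/mol): N 7475, C 6223, P 4964, Na 9543.
Putting it together, IE_4: P < C < N < Na.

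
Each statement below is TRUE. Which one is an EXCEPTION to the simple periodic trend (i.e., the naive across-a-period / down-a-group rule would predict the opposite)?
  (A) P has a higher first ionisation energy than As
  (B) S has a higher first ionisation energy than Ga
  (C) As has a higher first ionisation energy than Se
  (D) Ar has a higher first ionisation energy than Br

The general trend: first ionisation energy increases across a period and decreases down a group.
(A) P (period 3, group 15) vs As (period 4, group 15): the stated order agrees with the simple trend.
(B) S (period 3, group 16) vs Ga (period 4, group 13): the stated order agrees with the simple trend.
(C) As (period 4, group 15) vs Se (period 4, group 16): the stated order contradicts the simple trend.
(D) Ar (period 3, group 18) vs Br (period 4, group 17): the stated order agrees with the simple trend.
The exception is (C): Se (4p⁴) ionizes more easily than half-filled As (4p³).

(C)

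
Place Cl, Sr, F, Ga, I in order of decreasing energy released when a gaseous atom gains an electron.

Cl > F > I > Ga > Sr

F is in period 2, group 17; Cl is in period 3, group 17; Ga is in period 4, group 13; Sr is in period 5, group 2; I is in period 5, group 17.
Atoms with high Z_eff and room in the valence shell (especially the halogens) have the most exothermic electron affinities.
These span different periods and groups, so the two trends combine.
Ga > Sr: both effects reinforce here, so Ga is clearly the higher of the two.
I > Ga: period and group pull opposite ways; the across-period shift dominates (295 vs 29 kJ/mol).
F > I: they share group 17; the group trend gives F the larger value.
Cl > F: this pair runs against the simple trend — see the exception note.
Note the exception: Cl has a higher electron affinity than F, contrary to the simple trend — F's small 2p subshell makes the incoming electron feel strong e⁻–e⁻ repulsion, so Cl actually releases more energy on gaining an electron.
Tabulated electron affinity (kJ/mol): F 328, Cl 349, Ga 29, Sr 5, I 295.
So from highest to lowest: Cl > F > I > Ga > Sr.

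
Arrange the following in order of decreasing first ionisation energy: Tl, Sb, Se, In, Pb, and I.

Se is in period 4, group 16; In is in period 5, group 13; Sb is in period 5, group 15; I is in period 5, group 17; Tl is in period 6, group 13; Pb is in period 6, group 14.
IE₁ increases left→right with effective nuclear charge and decreases top→bottom as the valence shell moves farther out.
Here both period and group differ, so the two effects have to be weighed against each other.
Tl > In: this pair runs against the simple trend — see the exception note.
Pb > Tl: both are in period 6; the period trend gives Pb the larger value.
Sb > Pb: both effects reinforce here, so Sb is clearly the higher of the two.
Se > Sb: both effects reinforce here, so Se is clearly the higher of the two.
I > Se: the two effects oppose for this pair; the across-period effect wins (1008 vs 941 kJ/mol).
Note the exception: Tl has a higher first ionization energy than In, contrary to the simple trend — relativistic 6s stabilisation and poor 4f/5d shielding distort the trend for the heavy p-block elements.
Tabulated first ionization energy (kJ/mol): Se 941, In 558, Sb 831, I 1008, Tl 589, Pb 716.
So from highest to lowest: I > Se > Sb > Pb > Tl > In.

I > Se > Sb > Pb > Tl > In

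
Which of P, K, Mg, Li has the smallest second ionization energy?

Mg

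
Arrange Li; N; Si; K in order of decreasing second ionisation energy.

IE_2 is the cost of taking one more electron from the +1 cation: Li⁺ is the bare [He] core; N⁺ still has 4 valence electrons; Si⁺ still has 3 valence electrons; K⁺ is the bare [Ar] core.
Core electrons are held far more tightly than valence electrons, so K and Li top the IE_2 order.
Valence configurations: N⁺ [He]2s²2p², Si⁺ [Ne]3s²3p¹.
Approximate IE_2 values (kJ/mol): Li 7298, N 2856, Si 1577, K 3052.
Overall IE_2 order: Si < N < K < Li.

Li > K > N > Si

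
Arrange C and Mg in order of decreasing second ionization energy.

C, Mg

The second ionization energy removes an electron from the +1 ion. For each element: C⁺ still has 3 valence electrons; Mg⁺ still has 1 valence electron.
All are still removing valence electrons, so compare the +1 ions as you would atoms: IE_2 generally rises across a period (higher Z_eff) and falls down a group (larger shell), subject to the usual subshell exceptions.
Valence configurations: C⁺ [He]2s²2p¹, Mg⁺ [Ne]3s¹.
Tabulated IE_2 (kJ/mol): C 2353, Mg 1451.
Putting it together, IE_2: Mg < C.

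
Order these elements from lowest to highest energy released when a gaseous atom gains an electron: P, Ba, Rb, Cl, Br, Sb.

Ba < Rb < P < Sb < Br < Cl

P is in period 3, group 15; Cl is in period 3, group 17; Br is in period 4, group 17; Rb is in period 5, group 1; Sb is in period 5, group 15; Ba is in period 6, group 2.
Atoms with high Z_eff and room in the valence shell (especially the halogens) have the most exothermic electron affinities.
Neither a single period nor a single group — weigh both effects.
Rb > Ba: the two effects oppose for this pair; the down-group effect wins (47 vs 14 kJ/mol).
P > Rb: both effects reinforce here, so P is clearly the higher of the two.
Sb > P: this pair runs against the simple trend — see the exception note.
Br > Sb: both effects reinforce here, so Br is clearly the higher of the two.
Cl > Br: Cl sits above Br in group 17, so the down-group effect alone puts Cl higher.
Note the exception: Sb has a higher electron affinity than P, contrary to the simple trend — both are half-filled np³, but the pairing/repulsion penalty for the added electron shrinks as the p orbitals become larger and more diffuse down the group, and for Sb that outweighs the weaker nuclear attraction.
For reference (kJ/mol): P 72, Cl 349, Br 325, Rb 47, Sb 103, Ba 14.
So from lowest to highest: Ba < Rb < P < Sb < Br < Cl.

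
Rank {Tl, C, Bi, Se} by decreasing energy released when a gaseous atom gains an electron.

Se > C > Bi > Tl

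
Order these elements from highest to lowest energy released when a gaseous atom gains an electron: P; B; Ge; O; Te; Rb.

Te > O > Ge > P > Rb > B

Adding an electron releases more energy for atoms nearer the top right (short of the noble gases).
These span different periods and groups, so the two trends combine.
Rb > B: this pair runs against the simple trend — see the exception note.
P > Rb: both effects reinforce here, so P is clearly the higher of the two.
Ge > P: this pair runs against the simple trend — see the exception note.
O > Ge: relative to Ge, both the across-period and down-group shifts push O's electron affinity up.
Te > O: this pair runs against the simple trend — see the exception note.
Note the exception: Rb has a higher electron affinity than B, contrary to the simple trend — B's ns²np¹ configuration gives only a small electron affinity — the sparsely filled np subshell binds an added electron weakly.
Note the exception: Ge has a higher electron affinity than P, contrary to the simple trend — adding an electron to P's half-filled np³ subshell costs electron-pairing energy.
Note the exception: Te has a higher electron affinity than O, contrary to the simple trend — O's compact 2p subshell gives strong electron–electron repulsion on the added electron.
For reference (kJ/mol): B 27, O 141, P 72, Ge 119, Rb 47, Te 190.
So from highest to lowest: Te > O > Ge > P > Rb > B.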